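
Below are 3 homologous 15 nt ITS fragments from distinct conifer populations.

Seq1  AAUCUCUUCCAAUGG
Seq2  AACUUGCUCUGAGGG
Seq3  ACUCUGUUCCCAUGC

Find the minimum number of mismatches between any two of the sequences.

4

Pairwise Hamming distances:
  Seq1 vs Seq2: 7
  Seq1 vs Seq3: 4
  Seq2 vs Seq3: 8
The smallest is 4, between Seq1 and Seq3.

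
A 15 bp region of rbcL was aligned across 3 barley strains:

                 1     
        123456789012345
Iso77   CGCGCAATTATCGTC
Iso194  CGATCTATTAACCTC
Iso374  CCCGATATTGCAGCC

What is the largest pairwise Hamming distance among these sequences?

9

Pairwise Hamming distances:
  Iso77 vs Iso194: 5
  Iso77 vs Iso374: 7
  Iso194 vs Iso374: 9
The largest is 9, between Iso194 and Iso374.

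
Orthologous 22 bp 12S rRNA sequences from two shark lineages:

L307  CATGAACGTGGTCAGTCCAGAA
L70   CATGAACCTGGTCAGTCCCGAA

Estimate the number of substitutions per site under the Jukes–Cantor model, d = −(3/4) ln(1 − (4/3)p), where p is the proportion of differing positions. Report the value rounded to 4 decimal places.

Mismatches occur at site 8 (G/C), site 19 (A/C).
p = 2/22 = 0.090909.
d = −0.75 · ln(1 − (4/3)·0.090909) = −0.75 · ln(0.878788) = −0.75 · (-0.129212) = 0.0969.

0.0969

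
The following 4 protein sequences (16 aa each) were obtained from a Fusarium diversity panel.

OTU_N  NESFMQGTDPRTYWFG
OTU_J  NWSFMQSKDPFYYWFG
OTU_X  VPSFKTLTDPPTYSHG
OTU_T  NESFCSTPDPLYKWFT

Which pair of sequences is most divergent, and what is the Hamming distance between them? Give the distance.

Pairwise Hamming distances:
  OTU_N vs OTU_J: 5
  OTU_N vs OTU_X: 8
  OTU_N vs OTU_T: 8
  OTU_J vs OTU_X: 10
  OTU_J vs OTU_T: 8
  OTU_X vs OTU_T: 12
The largest is 12, between OTU_X and OTU_T.

12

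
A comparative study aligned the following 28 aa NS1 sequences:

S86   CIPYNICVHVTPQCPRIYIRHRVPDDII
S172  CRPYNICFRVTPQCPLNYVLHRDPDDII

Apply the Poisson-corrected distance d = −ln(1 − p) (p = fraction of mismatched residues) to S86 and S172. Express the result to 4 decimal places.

0.3365

Differing sites — 2:I/R; 8:V/F; 9:H/R; 16:R/L; 17:I/N; 19:I/V; 20:R/L; 23:V/D.
p = 8/28 = 0.285714.
d = −ln(1 − 0.285714) = −ln(0.714286) = 0.3365.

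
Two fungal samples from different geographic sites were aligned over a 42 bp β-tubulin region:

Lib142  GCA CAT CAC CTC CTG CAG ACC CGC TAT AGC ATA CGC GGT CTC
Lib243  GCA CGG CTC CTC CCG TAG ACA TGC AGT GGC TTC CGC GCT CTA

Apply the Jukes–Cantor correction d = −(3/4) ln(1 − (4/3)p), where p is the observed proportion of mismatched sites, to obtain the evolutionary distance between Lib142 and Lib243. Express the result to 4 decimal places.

0.4408

Differing sites — 5:A/G; 6:T/G; 8:A/T; 14:T/C; 16:C/T; 21:C/A; 22:C/T; 25:T/A; 26:A/G; 28:A/G; 31:A/T; 33:A/C; 38:G/C; 42:C/A.
p = 14/42 = 0.333333.
d = −0.75 · ln(1 − (4/3)·0.333333) = −0.75 · ln(0.555556) = −0.75 · (-0.587786) = 0.4408.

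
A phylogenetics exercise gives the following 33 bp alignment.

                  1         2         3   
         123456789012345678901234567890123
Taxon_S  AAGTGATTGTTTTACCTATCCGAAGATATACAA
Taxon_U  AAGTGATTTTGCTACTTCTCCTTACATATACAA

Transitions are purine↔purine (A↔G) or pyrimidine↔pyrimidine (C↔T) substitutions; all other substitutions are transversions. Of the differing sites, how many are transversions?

Mismatches occur at site 9 (G↔T, transversion), site 11 (T↔G, transversion), site 12 (T↔C, transition), site 16 (C↔T, transition), site 18 (A↔C, transversion), site 22 (G↔T, transversion), site 23 (A↔T, transversion), site 25 (G↔C, transversion).
Of the 8 differences, 2 transitions and 6 transversions, so the answer is 6.

6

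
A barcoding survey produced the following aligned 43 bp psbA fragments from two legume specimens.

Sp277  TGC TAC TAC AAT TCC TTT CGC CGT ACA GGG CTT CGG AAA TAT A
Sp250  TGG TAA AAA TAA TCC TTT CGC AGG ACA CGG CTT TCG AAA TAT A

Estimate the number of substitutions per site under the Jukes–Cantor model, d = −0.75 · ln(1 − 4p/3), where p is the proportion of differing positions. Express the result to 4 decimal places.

The sequences differ at positions 3 (C/G), 6 (C/A), 7 (T/A), 9 (C/A), 10 (A/T), 12 (T/A), 22 (C/A), 24 (T/G), 28 (G/C), 34 (C/T), 35 (G/C).
p = 11/43 = 0.255814.
d = −0.75 · ln(1 − (4/3)·0.255814) = −0.75 · ln(0.658915) = −0.75 · (-0.417161) = 0.3129.

0.3129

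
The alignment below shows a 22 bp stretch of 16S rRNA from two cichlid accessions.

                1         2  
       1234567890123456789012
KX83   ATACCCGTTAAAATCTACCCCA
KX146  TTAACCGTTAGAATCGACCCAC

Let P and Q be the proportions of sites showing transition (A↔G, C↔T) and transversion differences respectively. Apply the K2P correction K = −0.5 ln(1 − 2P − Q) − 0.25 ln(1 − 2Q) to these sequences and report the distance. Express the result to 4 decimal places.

The sequences differ at positions 1 (A/T, transversion), 4 (C/A, transversion), 11 (A/G, transition), 16 (T/G, transversion), 21 (C/A, transversion), 22 (A/C, transversion).
Of the 6 differences, 1 transition and 5 transversions over 22 sites: P = 1/22 = 0.045455, Q = 5/22 = 0.227273.
d = −0.5·ln(0.681817) − 0.25·ln(0.545454) = −0.5·(-0.382994) − 0.25·(-0.606137) = 0.3430.

0.3430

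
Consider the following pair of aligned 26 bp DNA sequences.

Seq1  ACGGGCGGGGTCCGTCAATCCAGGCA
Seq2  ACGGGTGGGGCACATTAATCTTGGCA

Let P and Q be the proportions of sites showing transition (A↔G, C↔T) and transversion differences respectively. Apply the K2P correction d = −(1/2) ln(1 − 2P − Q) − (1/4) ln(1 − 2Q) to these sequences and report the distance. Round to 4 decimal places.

0.3513

Differing sites — 6:C/T (Ti); 11:T/C (Ti); 12:C/A (Tv); 14:G/A (Ti); 16:C/T (Ti); 21:C/T (Ti); 22:A/T (Tv).
Of the 7 differences, 5 transitions and 2 transversions over 26 sites: P = 5/26 = 0.192308, Q = 2/26 = 0.076923.
d = −0.5·ln(0.538461) − 0.25·ln(0.846154) = −0.5·(-0.619040) − 0.25·(-0.167054) = 0.3513.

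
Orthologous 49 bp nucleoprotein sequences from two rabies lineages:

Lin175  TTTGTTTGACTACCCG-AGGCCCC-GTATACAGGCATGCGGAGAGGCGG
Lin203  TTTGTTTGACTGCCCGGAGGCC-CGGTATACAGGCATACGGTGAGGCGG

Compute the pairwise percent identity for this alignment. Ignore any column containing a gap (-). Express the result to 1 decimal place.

93.5%

Excluding the 3 gap columns leaves 46 comparable sites.
Differing sites — 12:A/G; 38:G/A; 42:A/T.
43 of the 46 comparable sites match, so the percent identity is 43/46 × 100 = 93.5%.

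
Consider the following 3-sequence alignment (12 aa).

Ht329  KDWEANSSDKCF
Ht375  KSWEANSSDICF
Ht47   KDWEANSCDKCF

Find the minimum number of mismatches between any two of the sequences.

1

Pairwise Hamming distances:
  Ht329 vs Ht375: 2
  Ht329 vs Ht47: 1
  Ht375 vs Ht47: 3
The smallest is 1, between Ht329 and Ht47.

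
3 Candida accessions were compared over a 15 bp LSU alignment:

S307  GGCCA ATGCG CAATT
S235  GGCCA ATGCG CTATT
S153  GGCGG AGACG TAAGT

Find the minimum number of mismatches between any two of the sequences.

Pairwise Hamming distances:
  S307 vs S235: 1
  S307 vs S153: 6
  S235 vs S153: 7
The smallest is 1, between S307 and S235.

1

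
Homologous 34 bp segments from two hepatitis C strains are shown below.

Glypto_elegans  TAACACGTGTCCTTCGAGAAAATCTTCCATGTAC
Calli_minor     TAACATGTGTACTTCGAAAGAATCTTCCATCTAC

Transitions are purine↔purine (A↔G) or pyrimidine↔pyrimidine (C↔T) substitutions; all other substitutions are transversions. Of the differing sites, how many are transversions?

Mismatches occur at site 6 (C/T, transition), site 11 (C/A, transversion), site 18 (G/A, transition), site 20 (A/G, transition), site 31 (G/C, transversion).
Of the 5 differences, 3 transitions and 2 transversions, so the answer is 2.

2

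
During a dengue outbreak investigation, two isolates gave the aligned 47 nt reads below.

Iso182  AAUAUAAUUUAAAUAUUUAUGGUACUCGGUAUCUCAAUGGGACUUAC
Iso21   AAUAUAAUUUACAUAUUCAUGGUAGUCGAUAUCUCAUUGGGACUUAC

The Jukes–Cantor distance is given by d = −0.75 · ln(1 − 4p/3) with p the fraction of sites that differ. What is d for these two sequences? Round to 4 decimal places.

Mismatches occur at site 12 (A/C), site 18 (U/C), site 25 (C/G), site 29 (G/A), site 37 (A/U).
p = 5/47 = 0.106383.
d = −0.75 · ln(1 − (4/3)·0.106383) = −0.75 · ln(0.858156) = −0.75 · (-0.152969) = 0.1147.

0.1147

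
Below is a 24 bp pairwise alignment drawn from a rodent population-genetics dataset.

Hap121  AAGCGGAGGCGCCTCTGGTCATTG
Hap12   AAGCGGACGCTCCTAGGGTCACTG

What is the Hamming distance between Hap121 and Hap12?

5

Mismatches occur at site 8 (G→C), site 11 (G→T), site 15 (C→A), site 16 (T→G), site 22 (T→C).
That gives 5 mismatches out of 24 aligned sites, so the Hamming distance is 5.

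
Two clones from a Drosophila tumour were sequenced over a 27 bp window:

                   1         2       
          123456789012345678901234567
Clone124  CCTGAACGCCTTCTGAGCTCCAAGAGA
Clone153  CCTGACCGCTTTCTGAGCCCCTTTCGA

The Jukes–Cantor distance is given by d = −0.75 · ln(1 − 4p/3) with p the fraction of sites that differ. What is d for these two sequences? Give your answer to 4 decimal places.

0.3181

Differing sites — 6:A/C; 10:C/T; 19:T/C; 22:A/T; 23:A/T; 24:G/T; 25:A/C.
p = 7/27 = 0.259259.
d = −0.75 · ln(1 − (4/3)·0.259259) = −0.75 · ln(0.654321) = −0.75 · (-0.424157) = 0.3181.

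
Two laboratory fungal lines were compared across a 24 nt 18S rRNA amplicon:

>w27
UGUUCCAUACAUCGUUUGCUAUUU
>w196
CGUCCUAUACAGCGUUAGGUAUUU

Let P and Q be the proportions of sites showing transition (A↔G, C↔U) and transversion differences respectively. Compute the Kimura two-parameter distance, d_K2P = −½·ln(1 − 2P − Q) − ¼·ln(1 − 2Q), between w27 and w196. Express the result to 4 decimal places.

0.3069

The sequences differ at positions 1 (U/C, transition), 4 (U/C, transition), 6 (C/U, transition), 12 (U/G, transversion), 17 (U/A, transversion), 19 (C/G, transversion).
Of the 6 differences, 3 transitions and 3 transversions over 24 sites: P = 3/24 = 0.125000, Q = 3/24 = 0.125000.
d = −0.5·ln(0.625000) − 0.25·ln(0.750000) = −0.5·(-0.470004) − 0.25·(-0.287682) = 0.3069.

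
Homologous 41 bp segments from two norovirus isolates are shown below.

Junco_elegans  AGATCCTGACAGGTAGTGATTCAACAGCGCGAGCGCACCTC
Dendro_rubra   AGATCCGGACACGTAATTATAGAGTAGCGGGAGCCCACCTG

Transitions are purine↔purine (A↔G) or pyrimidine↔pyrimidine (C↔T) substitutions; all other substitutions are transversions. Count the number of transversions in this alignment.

8

Differing sites — 7:T/G (Tv); 12:G/C (Tv); 16:G/A (Ti); 18:G/T (Tv); 21:T/A (Tv); 22:C/G (Tv); 24:A/G (Ti); 25:C/T (Ti); 30:C/G (Tv); 35:G/C (Tv); 41:C/G (Tv).
Of the 11 differences, 3 transitions and 8 transversions, so the answer is 8.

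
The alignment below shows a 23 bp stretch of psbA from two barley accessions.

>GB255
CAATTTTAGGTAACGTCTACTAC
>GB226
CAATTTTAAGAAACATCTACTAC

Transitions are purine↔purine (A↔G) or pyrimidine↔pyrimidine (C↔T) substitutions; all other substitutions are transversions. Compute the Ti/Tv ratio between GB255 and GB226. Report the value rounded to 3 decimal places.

Differing sites — 9:G/A (Ti); 11:T/A (Tv); 15:G/A (Ti).
Of the 3 differences, 2 transitions and 1 transversion, so Ti/Tv = 2/1 = 2.000.

2.000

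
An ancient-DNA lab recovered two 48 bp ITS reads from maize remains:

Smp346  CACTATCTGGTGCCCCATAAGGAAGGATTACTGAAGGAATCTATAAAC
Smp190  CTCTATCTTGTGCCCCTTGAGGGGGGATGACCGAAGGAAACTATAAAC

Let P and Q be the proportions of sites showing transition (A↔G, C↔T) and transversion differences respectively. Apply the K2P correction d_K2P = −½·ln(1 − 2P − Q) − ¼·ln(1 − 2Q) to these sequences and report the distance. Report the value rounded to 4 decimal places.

0.2163

The sequences differ at positions 2 (A/T, transversion), 9 (G/T, transversion), 17 (A/T, transversion), 19 (A/G, transition), 23 (A/G, transition), 24 (A/G, transition), 29 (T/G, transversion), 32 (T/C, transition), 40 (T/A, transversion).
Of the 9 differences, 4 transitions and 5 transversions over 48 sites: P = 4/48 = 0.083333, Q = 5/48 = 0.104167.
d = −0.5·ln(0.729167) − 0.25·ln(0.791666) = −0.5·(-0.315852) − 0.25·(-0.233616) = 0.2163.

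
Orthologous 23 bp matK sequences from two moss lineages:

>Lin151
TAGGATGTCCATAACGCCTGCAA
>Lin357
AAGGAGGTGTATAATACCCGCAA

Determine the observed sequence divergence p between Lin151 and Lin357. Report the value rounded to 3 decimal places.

0.304

Mismatches occur at site 1 (T/A), site 6 (T/G), site 9 (C/G), site 10 (C/T), site 15 (C/T), site 16 (G/A), site 19 (T/C).
There are 7 differences over 23 sites, so p = 7/23 = 0.304.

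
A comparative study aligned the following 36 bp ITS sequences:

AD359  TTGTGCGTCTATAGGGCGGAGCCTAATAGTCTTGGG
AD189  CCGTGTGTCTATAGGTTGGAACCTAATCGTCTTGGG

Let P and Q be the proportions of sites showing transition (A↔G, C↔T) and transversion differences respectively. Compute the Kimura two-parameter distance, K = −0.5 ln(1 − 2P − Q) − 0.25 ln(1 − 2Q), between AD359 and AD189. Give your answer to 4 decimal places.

0.2322

The sequences differ at positions 1 (T/C, transition), 2 (T/C, transition), 6 (C/T, transition), 16 (G/T, transversion), 17 (C/T, transition), 21 (G/A, transition), 28 (A/C, transversion).
Of the 7 differences, 5 transitions and 2 transversions over 36 sites: P = 5/36 = 0.138889, Q = 2/36 = 0.055556.
d = −0.5·ln(0.666666) − 0.25·ln(0.888888) = −0.5·(-0.405466) − 0.25·(-0.117784) = 0.2322.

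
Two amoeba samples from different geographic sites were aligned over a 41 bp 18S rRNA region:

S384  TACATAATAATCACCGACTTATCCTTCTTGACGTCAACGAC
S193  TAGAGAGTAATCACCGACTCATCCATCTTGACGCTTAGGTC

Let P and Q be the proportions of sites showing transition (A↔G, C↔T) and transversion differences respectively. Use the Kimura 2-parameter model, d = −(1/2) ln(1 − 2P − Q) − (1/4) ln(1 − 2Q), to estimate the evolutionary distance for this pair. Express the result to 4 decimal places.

Differing sites — 3:C/G (Tv); 5:T/G (Tv); 7:A/G (Ti); 20:T/C (Ti); 25:T/A (Tv); 34:T/C (Ti); 35:C/T (Ti); 36:A/T (Tv); 38:C/G (Tv); 40:A/T (Tv).
Of the 10 differences, 4 transitions and 6 transversions over 41 sites: P = 4/41 = 0.097561, Q = 6/41 = 0.146341.
d = −0.5·ln(0.658537) − 0.25·ln(0.707318) = −0.5·(-0.417735) − 0.25·(-0.346275) = 0.2954.

0.2954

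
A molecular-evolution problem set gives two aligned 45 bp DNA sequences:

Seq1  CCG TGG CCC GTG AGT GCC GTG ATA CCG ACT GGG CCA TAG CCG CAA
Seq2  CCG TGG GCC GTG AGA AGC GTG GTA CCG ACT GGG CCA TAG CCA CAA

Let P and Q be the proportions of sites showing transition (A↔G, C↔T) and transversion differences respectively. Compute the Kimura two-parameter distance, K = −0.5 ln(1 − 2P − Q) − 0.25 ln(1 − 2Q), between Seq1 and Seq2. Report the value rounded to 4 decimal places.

The sequences differ at positions 7 (C/G, transversion), 15 (T/A, transversion), 16 (G/A, transition), 17 (C/G, transversion), 22 (A/G, transition), 42 (G/A, transition).
Of the 6 differences, 3 transitions and 3 transversions over 45 sites: P = 3/45 = 0.066667, Q = 3/45 = 0.066667.
d = −0.5·ln(0.799999) − 0.25·ln(0.866666) = −0.5·(-0.223145) − 0.25·(-0.143102) = 0.1473.

0.1473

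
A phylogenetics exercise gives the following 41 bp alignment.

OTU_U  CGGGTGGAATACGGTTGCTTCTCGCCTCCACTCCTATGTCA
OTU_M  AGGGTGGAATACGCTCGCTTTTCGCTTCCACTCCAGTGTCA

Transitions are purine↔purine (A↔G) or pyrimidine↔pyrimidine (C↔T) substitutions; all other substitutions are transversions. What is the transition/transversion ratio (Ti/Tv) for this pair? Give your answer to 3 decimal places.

1.333

The sequences differ at positions 1 (C/A, transversion), 14 (G/C, transversion), 16 (T/C, transition), 21 (C/T, transition), 26 (C/T, transition), 35 (T/A, transversion), 36 (A/G, transition).
Of the 7 differences, 4 transitions and 3 transversions, so Ti/Tv = 4/3 = 1.333.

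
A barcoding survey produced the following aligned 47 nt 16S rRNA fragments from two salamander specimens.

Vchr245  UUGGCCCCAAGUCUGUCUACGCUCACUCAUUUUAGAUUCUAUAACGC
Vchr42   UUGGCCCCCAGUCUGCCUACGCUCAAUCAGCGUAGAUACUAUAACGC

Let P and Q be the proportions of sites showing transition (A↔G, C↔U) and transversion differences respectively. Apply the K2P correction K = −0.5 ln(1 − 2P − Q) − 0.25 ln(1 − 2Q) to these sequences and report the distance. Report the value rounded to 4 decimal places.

0.1661

Mismatches occur at site 9 (A→C, transversion), site 16 (U→C, transition), site 26 (C→A, transversion), site 30 (U→G, transversion), site 31 (U→C, transition), site 32 (U→G, transversion), site 38 (U→A, transversion).
Of the 7 differences, 2 transitions and 5 transversions over 47 sites: P = 2/47 = 0.042553, Q = 5/47 = 0.106383.
d = −0.5·ln(0.808511) − 0.25·ln(0.787234) = −0.5·(-0.212561) − 0.25·(-0.239230) = 0.1661.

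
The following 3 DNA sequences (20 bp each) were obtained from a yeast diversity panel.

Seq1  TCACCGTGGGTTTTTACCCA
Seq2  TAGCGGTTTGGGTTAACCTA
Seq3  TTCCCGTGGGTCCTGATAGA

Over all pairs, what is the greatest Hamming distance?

Pairwise Hamming distances:
  Seq1 vs Seq2: 9
  Seq1 vs Seq3: 8
  Seq2 vs Seq3: 12
The largest is 12, between Seq2 and Seq3.

12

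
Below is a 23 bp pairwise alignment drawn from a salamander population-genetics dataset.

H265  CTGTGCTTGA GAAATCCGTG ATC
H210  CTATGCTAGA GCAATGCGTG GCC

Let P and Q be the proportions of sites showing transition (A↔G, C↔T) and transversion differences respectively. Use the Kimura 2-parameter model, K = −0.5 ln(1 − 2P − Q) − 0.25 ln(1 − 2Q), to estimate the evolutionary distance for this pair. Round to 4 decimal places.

The sequences differ at positions 3 (G/A, transition), 8 (T/A, transversion), 12 (A/C, transversion), 16 (C/G, transversion), 21 (A/G, transition), 22 (T/C, transition).
Of the 6 differences, 3 transitions and 3 transversions over 23 sites: P = 3/23 = 0.130435, Q = 3/23 = 0.130435.
d = −0.5·ln(0.608695) − 0.25·ln(0.739130) = −0.5·(-0.496438) − 0.25·(-0.302281) = 0.3238.

0.3238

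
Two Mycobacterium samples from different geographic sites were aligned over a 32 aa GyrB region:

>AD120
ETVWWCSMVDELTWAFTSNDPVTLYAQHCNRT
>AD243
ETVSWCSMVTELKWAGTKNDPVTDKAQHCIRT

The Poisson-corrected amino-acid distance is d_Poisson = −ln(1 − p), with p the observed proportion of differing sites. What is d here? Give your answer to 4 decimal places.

0.2877

Differing sites — 4:W/S; 10:D/T; 13:T/K; 16:F/G; 18:S/K; 24:L/D; 25:Y/K; 30:N/I.
p = 8/32 = 0.250000.
d = −ln(1 − 0.250000) = −ln(0.750000) = 0.2877.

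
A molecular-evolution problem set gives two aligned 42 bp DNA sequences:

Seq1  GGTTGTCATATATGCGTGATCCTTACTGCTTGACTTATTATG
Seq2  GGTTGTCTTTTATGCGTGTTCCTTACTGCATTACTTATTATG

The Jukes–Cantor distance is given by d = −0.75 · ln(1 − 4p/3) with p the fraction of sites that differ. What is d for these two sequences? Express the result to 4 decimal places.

0.1296

Mismatches occur at site 8 (A↔T), site 10 (A↔T), site 19 (A↔T), site 30 (T↔A), site 32 (G↔T).
p = 5/42 = 0.119048.
d = −0.75 · ln(1 − (4/3)·0.119048) = −0.75 · ln(0.841269) = −0.75 · (-0.172844) = 0.1296.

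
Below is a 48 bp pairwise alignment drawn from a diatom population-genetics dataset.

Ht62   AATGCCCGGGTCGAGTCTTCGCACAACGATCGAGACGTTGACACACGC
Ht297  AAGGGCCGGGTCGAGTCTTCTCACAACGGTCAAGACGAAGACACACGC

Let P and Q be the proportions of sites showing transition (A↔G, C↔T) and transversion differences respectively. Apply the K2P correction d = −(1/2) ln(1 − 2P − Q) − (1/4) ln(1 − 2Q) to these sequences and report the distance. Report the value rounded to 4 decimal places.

0.1622

Mismatches occur at site 3 (T↔G, transversion), site 5 (C↔G, transversion), site 21 (G↔T, transversion), site 29 (A↔G, transition), site 32 (G↔A, transition), site 38 (T↔A, transversion), site 39 (T↔A, transversion).
Of the 7 differences, 2 transitions and 5 transversions over 48 sites: P = 2/48 = 0.041667, Q = 5/48 = 0.104167.
d = −0.5·ln(0.812499) − 0.25·ln(0.791666) = −0.5·(-0.207641) − 0.25·(-0.233616) = 0.1622.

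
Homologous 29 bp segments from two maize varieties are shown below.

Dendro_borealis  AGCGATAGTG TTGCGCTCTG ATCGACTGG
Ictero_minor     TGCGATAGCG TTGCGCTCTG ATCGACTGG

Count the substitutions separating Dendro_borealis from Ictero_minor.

Differing sites — 1:A/T; 9:T/C.
That gives 2 mismatches out of 29 aligned sites, so the Hamming distance is 2.

2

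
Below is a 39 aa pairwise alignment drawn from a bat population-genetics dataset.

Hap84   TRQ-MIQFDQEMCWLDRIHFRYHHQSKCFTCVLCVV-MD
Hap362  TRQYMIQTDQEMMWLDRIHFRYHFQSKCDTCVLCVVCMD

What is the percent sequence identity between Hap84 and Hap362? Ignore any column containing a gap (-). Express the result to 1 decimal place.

89.2%

Excluding the 2 gap columns leaves 37 comparable sites.
The sequences differ at positions 8 (F/T), 13 (C/M), 24 (H/F), 29 (F/D).
33 of the 37 comparable sites match, so the percent identity is 33/37 × 100 = 89.2%.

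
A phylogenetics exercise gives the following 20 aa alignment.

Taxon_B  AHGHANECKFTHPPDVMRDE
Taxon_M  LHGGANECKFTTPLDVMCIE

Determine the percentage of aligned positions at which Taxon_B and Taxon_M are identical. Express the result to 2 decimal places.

Mismatches occur at site 1 (A→L), site 4 (H→G), site 12 (H→T), site 14 (P→L), site 18 (R→C), site 19 (D→I).
14 of the 20 sites match, so the percent identity is 14/20 × 100 = 70.00%.

70.00%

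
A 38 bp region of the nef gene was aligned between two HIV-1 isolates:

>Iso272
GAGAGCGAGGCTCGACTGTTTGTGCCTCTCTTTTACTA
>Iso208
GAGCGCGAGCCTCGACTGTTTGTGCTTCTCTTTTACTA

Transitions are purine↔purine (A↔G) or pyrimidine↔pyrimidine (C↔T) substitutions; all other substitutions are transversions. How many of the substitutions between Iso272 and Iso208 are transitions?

The sequences differ at positions 4 (A/C, transversion), 10 (G/C, transversion), 26 (C/T, transition).
Of the 3 differences, 1 transition and 2 transversions, so the answer is 1.

1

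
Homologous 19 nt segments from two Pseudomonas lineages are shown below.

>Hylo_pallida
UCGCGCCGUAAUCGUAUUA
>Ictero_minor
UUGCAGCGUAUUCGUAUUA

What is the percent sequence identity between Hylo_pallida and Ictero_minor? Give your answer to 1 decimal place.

The sequences differ at positions 2 (C/U), 5 (G/A), 6 (C/G), 11 (A/U).
15 of the 19 sites match, so the percent identity is 15/19 × 100 = 78.9%.

78.9%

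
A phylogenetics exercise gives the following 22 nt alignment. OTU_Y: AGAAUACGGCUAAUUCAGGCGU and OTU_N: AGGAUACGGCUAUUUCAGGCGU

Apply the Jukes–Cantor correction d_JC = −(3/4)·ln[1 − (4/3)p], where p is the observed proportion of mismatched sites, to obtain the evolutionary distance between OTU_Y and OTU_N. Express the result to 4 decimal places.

Mismatches occur at site 3 (A→G), site 13 (A→U).
p = 2/22 = 0.090909.
d = −0.75 · ln(1 − (4/3)·0.090909) = −0.75 · ln(0.878788) = −0.75 · (-0.129212) = 0.0969.

0.0969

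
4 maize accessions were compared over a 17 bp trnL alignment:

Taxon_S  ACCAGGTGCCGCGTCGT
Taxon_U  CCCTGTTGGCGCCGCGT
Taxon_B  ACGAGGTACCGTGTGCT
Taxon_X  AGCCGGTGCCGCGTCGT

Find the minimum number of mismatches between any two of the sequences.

2

Pairwise Hamming distances:
  Taxon_S vs Taxon_U: 6
  Taxon_S vs Taxon_B: 5
  Taxon_S vs Taxon_X: 2
  Taxon_U vs Taxon_B: 11
  Taxon_U vs Taxon_X: 7
  Taxon_B vs Taxon_X: 7
The smallest is 2, between Taxon_S and Taxon_X.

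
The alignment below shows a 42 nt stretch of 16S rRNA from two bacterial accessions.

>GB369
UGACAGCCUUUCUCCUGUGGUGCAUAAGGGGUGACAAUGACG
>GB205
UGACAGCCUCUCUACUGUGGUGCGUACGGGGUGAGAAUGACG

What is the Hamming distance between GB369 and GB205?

5

Mismatches occur at site 10 (U→C), site 14 (C→A), site 24 (A→G), site 27 (A→C), site 35 (C→G).
That gives 5 mismatches out of 42 aligned sites, so the Hamming distance is 5.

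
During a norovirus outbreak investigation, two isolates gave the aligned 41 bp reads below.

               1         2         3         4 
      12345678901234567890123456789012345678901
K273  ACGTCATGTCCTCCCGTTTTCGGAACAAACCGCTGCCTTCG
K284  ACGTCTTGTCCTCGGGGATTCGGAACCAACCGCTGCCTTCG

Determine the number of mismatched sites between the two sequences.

Mismatches occur at site 6 (A→T), site 14 (C→G), site 15 (C→G), site 17 (T→G), site 18 (T→A), site 27 (A→C).
That gives 6 mismatches out of 41 aligned sites, so the Hamming distance is 6.

6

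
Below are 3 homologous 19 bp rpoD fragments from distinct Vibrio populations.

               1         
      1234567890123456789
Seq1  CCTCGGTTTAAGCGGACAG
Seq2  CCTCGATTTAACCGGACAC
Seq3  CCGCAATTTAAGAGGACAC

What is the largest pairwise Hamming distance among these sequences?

5

Pairwise Hamming distances:
  Seq1 vs Seq2: 3
  Seq1 vs Seq3: 5
  Seq2 vs Seq3: 4
The largest is 5, between Seq1 and Seq3.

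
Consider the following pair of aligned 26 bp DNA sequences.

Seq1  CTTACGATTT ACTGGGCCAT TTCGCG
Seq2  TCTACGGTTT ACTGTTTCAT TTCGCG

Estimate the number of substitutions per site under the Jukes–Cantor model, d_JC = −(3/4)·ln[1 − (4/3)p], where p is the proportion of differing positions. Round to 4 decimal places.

0.2758

Differing sites — 1:C/T; 2:T/C; 7:A/G; 15:G/T; 16:G/T; 17:C/T.
p = 6/26 = 0.230769.
d = −0.75 · ln(1 − (4/3)·0.230769) = −0.75 · ln(0.692308) = −0.75 · (-0.367724) = 0.2758.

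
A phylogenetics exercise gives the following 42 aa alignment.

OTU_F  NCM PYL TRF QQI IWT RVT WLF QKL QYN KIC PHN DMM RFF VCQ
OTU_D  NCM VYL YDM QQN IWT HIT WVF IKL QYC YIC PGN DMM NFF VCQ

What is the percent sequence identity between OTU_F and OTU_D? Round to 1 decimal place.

69.0%

Differing sites — 4:P/V; 7:T/Y; 8:R/D; 9:F/M; 12:I/N; 16:R/H; 17:V/I; 20:L/V; 22:Q/I; 27:N/C; 28:K/Y; 32:H/G; 37:R/N.
29 of the 42 sites match, so the percent identity is 29/42 × 100 = 69.0%.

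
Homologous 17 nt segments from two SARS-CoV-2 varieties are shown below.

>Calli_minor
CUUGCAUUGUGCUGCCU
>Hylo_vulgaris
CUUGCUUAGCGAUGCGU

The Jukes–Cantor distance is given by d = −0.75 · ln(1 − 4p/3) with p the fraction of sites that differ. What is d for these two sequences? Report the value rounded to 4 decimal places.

The sequences differ at positions 6 (A/U), 8 (U/A), 10 (U/C), 12 (C/A), 16 (C/G).
p = 5/17 = 0.294118.
d = −0.75 · ln(1 − (4/3)·0.294118) = −0.75 · ln(0.607843) = −0.75 · (-0.497839) = 0.3734.

0.3734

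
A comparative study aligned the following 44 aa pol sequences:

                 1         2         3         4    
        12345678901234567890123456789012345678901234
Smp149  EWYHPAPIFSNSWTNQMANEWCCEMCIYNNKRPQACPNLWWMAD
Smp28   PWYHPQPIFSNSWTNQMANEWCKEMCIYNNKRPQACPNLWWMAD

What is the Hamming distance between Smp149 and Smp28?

Mismatches occur at site 1 (E/P), site 6 (A/Q), site 23 (C/K).
That gives 3 mismatches out of 44 aligned sites, so the Hamming distance is 3.

3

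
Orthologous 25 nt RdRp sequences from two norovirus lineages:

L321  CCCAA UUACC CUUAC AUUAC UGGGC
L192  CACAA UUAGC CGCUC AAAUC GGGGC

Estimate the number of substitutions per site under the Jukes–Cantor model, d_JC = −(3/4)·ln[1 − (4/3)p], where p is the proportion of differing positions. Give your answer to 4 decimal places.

0.4904

Differing sites — 2:C/A; 9:C/G; 12:U/G; 13:U/C; 14:A/U; 17:U/A; 18:U/A; 19:A/U; 21:U/G.
p = 9/25 = 0.360000.
d = −0.75 · ln(1 − (4/3)·0.360000) = −0.75 · ln(0.520000) = −0.75 · (-0.653926) = 0.4904.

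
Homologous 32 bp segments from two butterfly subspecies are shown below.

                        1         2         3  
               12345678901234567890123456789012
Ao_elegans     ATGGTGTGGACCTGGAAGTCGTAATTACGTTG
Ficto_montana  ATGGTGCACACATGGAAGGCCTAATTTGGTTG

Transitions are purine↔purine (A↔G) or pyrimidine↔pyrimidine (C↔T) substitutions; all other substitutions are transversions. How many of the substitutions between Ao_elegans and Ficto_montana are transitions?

Differing sites — 7:T/C (Ti); 8:G/A (Ti); 9:G/C (Tv); 12:C/A (Tv); 19:T/G (Tv); 21:G/C (Tv); 27:A/T (Tv); 28:C/G (Tv).
Of the 8 differences, 2 transitions and 6 transversions, so the answer is 2.

2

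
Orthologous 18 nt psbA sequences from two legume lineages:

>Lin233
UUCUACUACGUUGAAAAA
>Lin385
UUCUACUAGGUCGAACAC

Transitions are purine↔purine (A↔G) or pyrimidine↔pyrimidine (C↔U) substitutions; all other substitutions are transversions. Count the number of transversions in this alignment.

The sequences differ at positions 9 (C/G, transversion), 12 (U/C, transition), 16 (A/C, transversion), 18 (A/C, transversion).
Of the 4 differences, 1 transition and 3 transversions, so the answer is 3.

3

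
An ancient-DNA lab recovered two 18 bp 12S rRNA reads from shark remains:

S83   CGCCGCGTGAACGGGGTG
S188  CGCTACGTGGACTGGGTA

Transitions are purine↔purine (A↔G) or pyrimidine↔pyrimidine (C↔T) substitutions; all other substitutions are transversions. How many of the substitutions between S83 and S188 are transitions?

4

The sequences differ at positions 4 (C/T, transition), 5 (G/A, transition), 10 (A/G, transition), 13 (G/T, transversion), 18 (G/A, transition).
Of the 5 differences, 4 transitions and 1 transversion, so the answer is 4.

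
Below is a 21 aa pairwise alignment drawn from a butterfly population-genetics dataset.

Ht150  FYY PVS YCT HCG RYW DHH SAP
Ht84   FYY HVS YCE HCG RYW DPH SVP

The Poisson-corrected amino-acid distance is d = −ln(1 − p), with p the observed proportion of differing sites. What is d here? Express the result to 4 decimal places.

Mismatches occur at site 4 (P/H), site 9 (T/E), site 17 (H/P), site 20 (A/V).
p = 4/21 = 0.190476.
d = −ln(1 − 0.190476) = −ln(0.809524) = 0.2113.

0.2113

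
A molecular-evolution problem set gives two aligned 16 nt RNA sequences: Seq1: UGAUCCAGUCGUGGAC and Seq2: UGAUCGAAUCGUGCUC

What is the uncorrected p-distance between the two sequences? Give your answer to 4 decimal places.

Differing sites — 6:C/G; 8:G/A; 14:G/C; 15:A/U.
There are 4 differences over 16 sites, so p = 4/16 = 0.2500.

0.2500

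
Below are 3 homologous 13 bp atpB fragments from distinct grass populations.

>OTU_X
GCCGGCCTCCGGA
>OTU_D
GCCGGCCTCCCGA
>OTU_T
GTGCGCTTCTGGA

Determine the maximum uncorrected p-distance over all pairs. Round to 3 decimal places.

0.462

Pairwise Hamming distances:
  OTU_X vs OTU_D: 1
  OTU_X vs OTU_T: 5
  OTU_D vs OTU_T: 6
The largest is 6 mismatches, between OTU_D and OTU_T; p = 6/13 = 0.462.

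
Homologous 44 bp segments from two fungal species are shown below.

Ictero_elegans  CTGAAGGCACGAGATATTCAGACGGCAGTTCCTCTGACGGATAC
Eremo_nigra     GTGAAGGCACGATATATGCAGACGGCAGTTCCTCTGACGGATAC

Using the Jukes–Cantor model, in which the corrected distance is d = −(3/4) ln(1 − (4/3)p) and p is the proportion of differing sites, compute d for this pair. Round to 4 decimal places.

The sequences differ at positions 1 (C/G), 13 (G/T), 18 (T/G).
p = 3/44 = 0.068182.
d = −0.75 · ln(1 − (4/3)·0.068182) = −0.75 · ln(0.909091) = −0.75 · (-0.095310) = 0.0715.

0.0715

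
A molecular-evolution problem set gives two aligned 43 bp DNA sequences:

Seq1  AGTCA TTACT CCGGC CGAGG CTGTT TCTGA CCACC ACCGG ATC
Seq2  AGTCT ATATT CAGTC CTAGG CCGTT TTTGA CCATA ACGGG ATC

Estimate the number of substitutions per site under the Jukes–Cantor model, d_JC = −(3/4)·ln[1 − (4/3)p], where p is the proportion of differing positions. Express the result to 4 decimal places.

0.3129

The sequences differ at positions 5 (A/T), 6 (T/A), 9 (C/T), 12 (C/A), 14 (G/T), 17 (G/T), 22 (T/C), 27 (C/T), 34 (C/T), 35 (C/A), 38 (C/G).
p = 11/43 = 0.255814.
d = −0.75 · ln(1 − (4/3)·0.255814) = −0.75 · ln(0.658915) = −0.75 · (-0.417161) = 0.3129.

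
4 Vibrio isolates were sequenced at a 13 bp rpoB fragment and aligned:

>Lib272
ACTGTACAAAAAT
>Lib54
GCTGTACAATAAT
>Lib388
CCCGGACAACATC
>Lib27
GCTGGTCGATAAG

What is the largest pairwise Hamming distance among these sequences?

Pairwise Hamming distances:
  Lib272 vs Lib54: 2
  Lib272 vs Lib388: 6
  Lib272 vs Lib27: 6
  Lib54 vs Lib388: 6
  Lib54 vs Lib27: 4
  Lib388 vs Lib27: 7
The largest is 7, between Lib388 and Lib27.

7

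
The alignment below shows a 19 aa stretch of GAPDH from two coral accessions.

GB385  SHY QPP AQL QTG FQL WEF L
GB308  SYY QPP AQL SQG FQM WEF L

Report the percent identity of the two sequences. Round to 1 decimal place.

78.9%

Differing sites — 2:H/Y; 10:Q/S; 11:T/Q; 15:L/M.
15 of the 19 sites match, so the percent identity is 15/19 × 100 = 78.9%.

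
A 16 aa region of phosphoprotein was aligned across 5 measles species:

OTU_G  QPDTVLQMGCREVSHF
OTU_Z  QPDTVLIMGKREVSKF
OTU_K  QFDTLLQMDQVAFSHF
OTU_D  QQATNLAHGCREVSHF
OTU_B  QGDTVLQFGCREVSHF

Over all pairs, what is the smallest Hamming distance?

Pairwise Hamming distances:
  OTU_G vs OTU_Z: 3
  OTU_G vs OTU_K: 7
  OTU_G vs OTU_D: 5
  OTU_G vs OTU_B: 2
  OTU_Z vs OTU_K: 9
  OTU_Z vs OTU_D: 7
  OTU_Z vs OTU_B: 5
  OTU_K vs OTU_D: 10
  OTU_K vs OTU_B: 8
  OTU_D vs OTU_B: 5
The smallest is 2, between OTU_G and OTU_B.

2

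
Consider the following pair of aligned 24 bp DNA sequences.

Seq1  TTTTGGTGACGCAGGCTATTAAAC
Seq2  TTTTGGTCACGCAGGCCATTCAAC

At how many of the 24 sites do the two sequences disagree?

3

The sequences differ at positions 8 (G/C), 17 (T/C), 21 (A/C).
That gives 3 mismatches out of 24 aligned sites, so the Hamming distance is 3.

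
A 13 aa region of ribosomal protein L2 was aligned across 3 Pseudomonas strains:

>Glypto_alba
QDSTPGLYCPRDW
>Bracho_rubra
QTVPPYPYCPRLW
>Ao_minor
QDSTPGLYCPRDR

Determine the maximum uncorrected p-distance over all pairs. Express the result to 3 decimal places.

0.538

Pairwise Hamming distances:
  Glypto_alba vs Bracho_rubra: 6
  Glypto_alba vs Ao_minor: 1
  Bracho_rubra vs Ao_minor: 7
The largest is 7 mismatches, between Bracho_rubra and Ao_minor; p = 7/13 = 0.538.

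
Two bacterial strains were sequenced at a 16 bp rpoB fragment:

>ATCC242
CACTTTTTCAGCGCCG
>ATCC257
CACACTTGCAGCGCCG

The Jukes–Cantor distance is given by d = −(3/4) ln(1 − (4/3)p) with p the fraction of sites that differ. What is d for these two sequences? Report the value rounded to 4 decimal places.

0.2158

Mismatches occur at site 4 (T↔A), site 5 (T↔C), site 8 (T↔G).
p = 3/16 = 0.187500.
d = −0.75 · ln(1 − (4/3)·0.187500) = −0.75 · ln(0.750000) = −0.75 · (-0.287682) = 0.2158.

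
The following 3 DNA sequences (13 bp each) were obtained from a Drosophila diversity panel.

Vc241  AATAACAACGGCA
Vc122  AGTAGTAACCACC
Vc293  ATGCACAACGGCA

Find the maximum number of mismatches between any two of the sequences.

8

Pairwise Hamming distances:
  Vc241 vs Vc122: 6
  Vc241 vs Vc293: 3
  Vc122 vs Vc293: 8
The largest is 8, between Vc122 and Vc293.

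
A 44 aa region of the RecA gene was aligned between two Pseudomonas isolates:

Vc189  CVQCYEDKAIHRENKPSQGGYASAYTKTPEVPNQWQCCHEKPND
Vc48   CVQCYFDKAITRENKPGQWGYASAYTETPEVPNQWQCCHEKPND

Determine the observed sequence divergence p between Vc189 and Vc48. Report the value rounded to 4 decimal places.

Mismatches occur at site 6 (E→F), site 11 (H→T), site 17 (S→G), site 19 (G→W), site 27 (K→E).
There are 5 differences over 44 sites, so p = 5/44 = 0.1136.

0.1136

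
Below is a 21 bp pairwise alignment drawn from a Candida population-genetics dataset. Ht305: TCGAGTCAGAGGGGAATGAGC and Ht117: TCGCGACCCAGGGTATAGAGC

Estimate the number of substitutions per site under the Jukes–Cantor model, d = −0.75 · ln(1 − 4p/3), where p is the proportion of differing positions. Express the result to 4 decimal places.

0.4408

Mismatches occur at site 4 (A↔C), site 6 (T↔A), site 8 (A↔C), site 9 (G↔C), site 14 (G↔T), site 16 (A↔T), site 17 (T↔A).
p = 7/21 = 0.333333.
d = −0.75 · ln(1 − (4/3)·0.333333) = −0.75 · ln(0.555556) = −0.75 · (-0.587786) = 0.4408.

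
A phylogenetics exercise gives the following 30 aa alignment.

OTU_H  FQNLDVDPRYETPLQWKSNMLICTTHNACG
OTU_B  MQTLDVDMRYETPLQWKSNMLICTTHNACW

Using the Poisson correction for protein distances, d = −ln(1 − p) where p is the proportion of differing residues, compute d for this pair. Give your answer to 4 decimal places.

0.1431

Differing sites — 1:F/M; 3:N/T; 8:P/M; 30:G/W.
p = 4/30 = 0.133333.
d = −ln(1 − 0.133333) = −ln(0.866667) = 0.1431.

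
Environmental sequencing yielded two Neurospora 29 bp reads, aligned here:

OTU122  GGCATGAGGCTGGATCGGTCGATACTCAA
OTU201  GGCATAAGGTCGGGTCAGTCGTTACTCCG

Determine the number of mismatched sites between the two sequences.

Differing sites — 6:G/A; 10:C/T; 11:T/C; 14:A/G; 17:G/A; 22:A/T; 28:A/C; 29:A/G.
That gives 8 mismatches out of 29 aligned sites, so the Hamming distance is 8.

8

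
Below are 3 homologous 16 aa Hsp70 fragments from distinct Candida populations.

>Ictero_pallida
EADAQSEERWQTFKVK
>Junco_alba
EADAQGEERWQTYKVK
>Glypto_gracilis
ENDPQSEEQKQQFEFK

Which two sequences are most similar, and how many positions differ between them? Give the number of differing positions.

Pairwise Hamming distances:
  Ictero_pallida vs Junco_alba: 2
  Ictero_pallida vs Glypto_gracilis: 7
  Junco_alba vs Glypto_gracilis: 9
The smallest is 2, between Ictero_pallida and Junco_alba.

2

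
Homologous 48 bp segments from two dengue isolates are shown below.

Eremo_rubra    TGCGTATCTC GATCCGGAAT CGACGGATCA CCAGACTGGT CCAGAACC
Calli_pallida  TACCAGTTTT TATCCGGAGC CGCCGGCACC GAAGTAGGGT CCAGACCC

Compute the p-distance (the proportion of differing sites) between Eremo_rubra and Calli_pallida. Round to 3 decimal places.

Differing sites — 2:G/A; 4:G/C; 5:T/A; 6:A/G; 8:C/T; 10:C/T; 11:G/T; 19:A/G; 20:T/C; 23:A/C; 27:A/C; 28:T/A; 30:A/C; 31:C/G; 32:C/A; 35:A/T; 36:C/A; 37:T/G; 46:A/C.
There are 19 differences over 48 sites, so p = 19/48 = 0.396.

0.396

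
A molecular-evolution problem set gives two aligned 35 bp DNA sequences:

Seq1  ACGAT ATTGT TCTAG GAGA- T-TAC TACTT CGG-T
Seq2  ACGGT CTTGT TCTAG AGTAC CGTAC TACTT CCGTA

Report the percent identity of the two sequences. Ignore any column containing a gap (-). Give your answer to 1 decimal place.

75.0%

Excluding the 3 gap columns leaves 32 comparable sites.
Differing sites — 4:A/G; 6:A/C; 16:G/A; 17:A/G; 18:G/T; 21:T/C; 32:G/C; 35:T/A.
24 of the 32 comparable sites match, so the percent identity is 24/32 × 100 = 75.0%.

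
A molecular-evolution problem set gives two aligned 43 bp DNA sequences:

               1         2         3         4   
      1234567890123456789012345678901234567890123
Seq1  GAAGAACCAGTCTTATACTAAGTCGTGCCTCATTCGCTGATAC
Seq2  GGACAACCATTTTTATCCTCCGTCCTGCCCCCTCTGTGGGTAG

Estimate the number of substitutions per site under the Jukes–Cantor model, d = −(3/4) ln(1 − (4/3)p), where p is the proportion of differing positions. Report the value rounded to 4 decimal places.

0.5141

Mismatches occur at site 2 (A/G), site 4 (G/C), site 10 (G/T), site 12 (C/T), site 17 (A/C), site 20 (A/C), site 21 (A/C), site 25 (G/C), site 30 (T/C), site 32 (A/C), site 34 (T/C), site 35 (C/T), site 37 (C/T), site 38 (T/G), site 40 (A/G), site 43 (C/G).
p = 16/43 = 0.372093.
d = −0.75 · ln(1 − (4/3)·0.372093) = −0.75 · ln(0.503876) = −0.75 · (-0.685425) = 0.5141.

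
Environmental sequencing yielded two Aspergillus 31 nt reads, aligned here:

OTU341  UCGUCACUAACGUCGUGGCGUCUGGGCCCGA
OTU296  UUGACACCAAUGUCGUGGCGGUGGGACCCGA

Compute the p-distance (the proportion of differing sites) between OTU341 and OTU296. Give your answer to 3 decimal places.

Differing sites — 2:C/U; 4:U/A; 8:U/C; 11:C/U; 21:U/G; 22:C/U; 23:U/G; 26:G/A.
There are 8 differences over 31 sites, so p = 8/31 = 0.258.

0.258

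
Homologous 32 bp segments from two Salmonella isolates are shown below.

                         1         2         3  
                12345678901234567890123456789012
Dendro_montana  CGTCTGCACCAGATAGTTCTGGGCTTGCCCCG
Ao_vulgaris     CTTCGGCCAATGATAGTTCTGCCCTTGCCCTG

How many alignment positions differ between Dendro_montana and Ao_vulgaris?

9

Mismatches occur at site 2 (G↔T), site 5 (T↔G), site 8 (A↔C), site 9 (C↔A), site 10 (C↔A), site 11 (A↔T), site 22 (G↔C), site 23 (G↔C), site 31 (C↔T).
That gives 9 mismatches out of 32 aligned sites, so the Hamming distance is 9.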